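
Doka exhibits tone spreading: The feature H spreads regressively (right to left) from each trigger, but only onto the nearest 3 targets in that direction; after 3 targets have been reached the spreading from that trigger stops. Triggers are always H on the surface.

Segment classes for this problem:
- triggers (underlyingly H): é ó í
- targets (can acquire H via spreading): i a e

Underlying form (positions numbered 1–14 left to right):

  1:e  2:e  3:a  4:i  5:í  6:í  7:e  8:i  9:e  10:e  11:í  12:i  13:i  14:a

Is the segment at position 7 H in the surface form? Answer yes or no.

no

From /í/ at 5 leftward: 4 /i/ → H; 3 /a/ → H; 2 /e/ → H; bound reached.
From /í/ at 6 leftward: 5 /í/ is itself a trigger — this domain ends here.
From /í/ at 11 leftward: 10 /e/ → H; 9 /e/ → H; 8 /i/ → H; bound reached.
Targets with no active source: positions 1 7 12 13 14 stay [-high tone].
H positions on the surface: 2 3 4 5 6 8 9 10 11.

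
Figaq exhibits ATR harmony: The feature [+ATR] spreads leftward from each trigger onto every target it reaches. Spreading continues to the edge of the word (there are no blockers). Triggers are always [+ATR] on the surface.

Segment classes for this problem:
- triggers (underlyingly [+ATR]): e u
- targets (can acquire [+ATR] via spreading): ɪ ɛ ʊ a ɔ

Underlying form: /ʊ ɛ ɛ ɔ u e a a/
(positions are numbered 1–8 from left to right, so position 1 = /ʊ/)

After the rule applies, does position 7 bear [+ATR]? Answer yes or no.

From /u/ at 5 leftward: 4 /ɔ/ → [+ATR]; 3 /ɛ/ → [+ATR]; 2 /ɛ/ → [+ATR]; 1 /ʊ/ → [+ATR]; word edge.
From /e/ at 6 leftward: 5 /u/ is itself a trigger — this domain ends here.
Targets with no active source: positions 7 8 stay [-ATR].
[+ATR] positions on the surface: 1 2 3 4 5 6.

no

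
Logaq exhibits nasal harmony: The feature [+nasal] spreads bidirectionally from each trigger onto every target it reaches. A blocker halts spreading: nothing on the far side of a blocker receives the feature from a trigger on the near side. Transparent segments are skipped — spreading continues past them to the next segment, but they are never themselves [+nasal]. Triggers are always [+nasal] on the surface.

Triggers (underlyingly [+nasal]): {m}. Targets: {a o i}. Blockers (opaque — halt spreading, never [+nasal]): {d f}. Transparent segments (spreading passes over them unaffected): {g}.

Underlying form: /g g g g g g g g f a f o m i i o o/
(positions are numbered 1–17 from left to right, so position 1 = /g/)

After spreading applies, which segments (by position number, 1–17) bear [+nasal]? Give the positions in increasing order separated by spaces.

12 13 14 15 16 17

From /m/ at 13 rightward: 14 /i/ → [+nasal]; 15 /i/ → [+nasal]; 16 /o/ → [+nasal]; 17 /o/ → [+nasal]; word edge.
From /m/ at 13 leftward: 12 /o/ → [+nasal]; 11 /f/ blocks.
Target with no active source: position 10 stays [-nasal].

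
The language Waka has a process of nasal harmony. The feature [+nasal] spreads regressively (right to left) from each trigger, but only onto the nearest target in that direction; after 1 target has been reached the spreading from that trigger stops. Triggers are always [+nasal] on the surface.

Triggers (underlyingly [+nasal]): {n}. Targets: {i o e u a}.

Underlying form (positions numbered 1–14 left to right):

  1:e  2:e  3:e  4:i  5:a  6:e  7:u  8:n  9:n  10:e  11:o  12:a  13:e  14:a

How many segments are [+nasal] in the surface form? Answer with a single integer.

3

From /n/ at 8 leftward: 7 /u/ → [+nasal]; bound reached.
From /n/ at 9 leftward: 8 /n/ is itself a trigger — this domain ends here.
Targets with no active source: positions 1 2 3 4 5 6 10 11 12 13 14 stay [-nasal].
[+nasal] positions on the surface: 7 8 9.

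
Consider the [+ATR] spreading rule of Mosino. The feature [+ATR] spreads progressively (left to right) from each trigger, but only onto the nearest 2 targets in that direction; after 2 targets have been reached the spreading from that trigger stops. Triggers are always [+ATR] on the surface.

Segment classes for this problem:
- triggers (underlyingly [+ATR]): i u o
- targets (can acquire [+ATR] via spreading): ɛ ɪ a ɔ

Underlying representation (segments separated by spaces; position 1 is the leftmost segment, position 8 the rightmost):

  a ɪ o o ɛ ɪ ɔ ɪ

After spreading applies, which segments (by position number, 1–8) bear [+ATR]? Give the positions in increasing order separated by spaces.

3 4 5 6

From /o/ at 3 rightward: 4 /o/ is itself a trigger — this domain ends here.
From /o/ at 4 rightward: 5 /ɛ/ → [+ATR]; 6 /ɪ/ → [+ATR]; bound reached.
Targets with no active source: positions 1 2 7 8 stay [-ATR].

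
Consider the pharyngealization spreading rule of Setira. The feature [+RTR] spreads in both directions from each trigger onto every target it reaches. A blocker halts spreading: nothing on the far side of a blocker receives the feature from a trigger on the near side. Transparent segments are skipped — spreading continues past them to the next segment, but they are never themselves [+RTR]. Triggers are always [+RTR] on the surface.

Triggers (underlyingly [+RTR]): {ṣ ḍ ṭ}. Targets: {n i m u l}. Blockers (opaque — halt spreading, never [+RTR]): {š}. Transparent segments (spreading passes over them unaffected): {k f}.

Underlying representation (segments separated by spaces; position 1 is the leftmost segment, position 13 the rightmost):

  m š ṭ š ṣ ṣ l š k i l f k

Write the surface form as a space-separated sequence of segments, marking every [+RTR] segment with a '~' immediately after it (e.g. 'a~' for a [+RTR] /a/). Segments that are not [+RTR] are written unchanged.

m š ṭ~ š ṣ~ ṣ~ l~ š k i l f k

From /ṭ/ at 3 rightward: 4 /š/ blocks.
From /ṭ/ at 3 leftward: 2 /š/ blocks.
From /ṣ/ at 5 rightward: 6 /ṣ/ is itself a trigger — this domain ends here.
From /ṣ/ at 5 leftward: 4 /š/ blocks.
From /ṣ/ at 6 rightward: 7 /l/ → [+RTR]; 8 /š/ blocks.
From /ṣ/ at 6 leftward: 5 /ṣ/ is itself a trigger — this domain ends here.
Targets with no active source: positions 1 10 11 stay [-emphatic].
[+RTR] positions on the surface: 3 5 6 7.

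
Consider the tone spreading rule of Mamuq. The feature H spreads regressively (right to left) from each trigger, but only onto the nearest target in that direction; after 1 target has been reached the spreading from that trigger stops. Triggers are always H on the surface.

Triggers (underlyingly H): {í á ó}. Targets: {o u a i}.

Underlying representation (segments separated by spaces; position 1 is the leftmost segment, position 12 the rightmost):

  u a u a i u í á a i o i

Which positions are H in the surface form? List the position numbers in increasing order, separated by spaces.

6 7 8

From /í/ at 7 leftward: 6 /u/ → H; bound reached.
From /á/ at 8 leftward: 7 /í/ is itself a trigger — this domain ends here.
Targets with no active source: positions 1 2 3 4 5 9 10 11 12 stay [-high tone].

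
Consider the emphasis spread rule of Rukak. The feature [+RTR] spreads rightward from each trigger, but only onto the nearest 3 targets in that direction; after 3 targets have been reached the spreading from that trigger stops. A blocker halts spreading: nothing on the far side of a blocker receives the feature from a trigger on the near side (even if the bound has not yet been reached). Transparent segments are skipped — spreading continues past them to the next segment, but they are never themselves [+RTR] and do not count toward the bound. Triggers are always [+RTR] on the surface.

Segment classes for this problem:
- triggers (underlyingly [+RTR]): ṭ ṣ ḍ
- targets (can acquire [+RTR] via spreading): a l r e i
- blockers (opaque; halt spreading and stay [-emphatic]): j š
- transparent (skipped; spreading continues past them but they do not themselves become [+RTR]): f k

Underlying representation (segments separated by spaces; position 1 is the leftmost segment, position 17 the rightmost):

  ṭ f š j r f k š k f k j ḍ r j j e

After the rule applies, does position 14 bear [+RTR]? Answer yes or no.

yes

From /ṭ/ at 1 rightward: 2 /f/ transparent; 3 /š/ blocks.
From /ḍ/ at 13 rightward: 14 /r/ → [+RTR]; 15 /j/ blocks.
Targets with no active source: positions 5 17 stay [-emphatic].
[+RTR] positions on the surface: 1 13 14.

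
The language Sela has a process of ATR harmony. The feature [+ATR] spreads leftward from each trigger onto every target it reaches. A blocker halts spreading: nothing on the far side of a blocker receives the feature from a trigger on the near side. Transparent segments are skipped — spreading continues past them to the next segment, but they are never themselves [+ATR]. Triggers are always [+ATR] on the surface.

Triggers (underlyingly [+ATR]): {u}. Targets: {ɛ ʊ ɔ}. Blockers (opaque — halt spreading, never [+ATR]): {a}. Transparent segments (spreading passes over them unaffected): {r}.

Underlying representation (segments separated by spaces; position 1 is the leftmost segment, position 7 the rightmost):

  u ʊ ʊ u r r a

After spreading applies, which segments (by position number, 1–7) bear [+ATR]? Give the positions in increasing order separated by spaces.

1 2 3 4

From /u/ at 1 leftward: word edge.
From /u/ at 4 leftward: 3 /ʊ/ → [+ATR]; 2 /ʊ/ → [+ATR]; 1 /u/ is itself a trigger — this domain ends here.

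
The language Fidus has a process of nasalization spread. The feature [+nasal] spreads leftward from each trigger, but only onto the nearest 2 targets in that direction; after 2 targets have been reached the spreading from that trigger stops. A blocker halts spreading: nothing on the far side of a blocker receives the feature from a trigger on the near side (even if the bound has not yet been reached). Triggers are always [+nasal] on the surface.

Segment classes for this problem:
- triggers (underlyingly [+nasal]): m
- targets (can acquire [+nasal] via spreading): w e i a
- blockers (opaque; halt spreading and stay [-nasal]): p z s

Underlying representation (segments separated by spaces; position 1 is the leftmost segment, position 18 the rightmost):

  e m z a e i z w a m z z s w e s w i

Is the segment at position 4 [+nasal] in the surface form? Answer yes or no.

no

From /m/ at 2 leftward: 1 /e/ → [+nasal]; word edge.
From /m/ at 10 leftward: 9 /a/ → [+nasal]; 8 /w/ → [+nasal]; bound reached.
Targets with no active source: positions 4 5 6 14 15 17 18 stay [-nasal].
[+nasal] positions on the surface: 1 2 8 9 10.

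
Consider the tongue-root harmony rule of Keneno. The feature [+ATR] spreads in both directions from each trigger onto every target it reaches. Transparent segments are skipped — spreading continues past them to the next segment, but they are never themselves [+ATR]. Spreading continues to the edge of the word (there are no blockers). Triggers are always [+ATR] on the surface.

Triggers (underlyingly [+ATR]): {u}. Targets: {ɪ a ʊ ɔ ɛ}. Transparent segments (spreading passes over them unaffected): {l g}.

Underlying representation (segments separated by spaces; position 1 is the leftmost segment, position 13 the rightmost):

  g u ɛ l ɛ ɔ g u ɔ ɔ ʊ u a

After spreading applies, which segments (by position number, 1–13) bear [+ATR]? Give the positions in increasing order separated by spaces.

From /u/ at 2 rightward: 3 /ɛ/ → [+ATR]; 4 /l/ transparent; 5 /ɛ/ → [+ATR]; 6 /ɔ/ → [+ATR]; 7 /g/ transparent; 8 /u/ is itself a trigger — this domain ends here.
From /u/ at 2 leftward: 1 /g/ transparent; word edge.
From /u/ at 8 rightward: 9 /ɔ/ → [+ATR]; 10 /ɔ/ → [+ATR]; 11 /ʊ/ → [+ATR]; 12 /u/ is itself a trigger — this domain ends here.
From /u/ at 8 leftward: 7 /g/ transparent; 6 /ɔ/ → [+ATR]; 5 /ɛ/ → [+ATR]; 4 /l/ transparent; 3 /ɛ/ → [+ATR]; 2 /u/ is itself a trigger — this domain ends here.
From /u/ at 12 rightward: 13 /a/ → [+ATR]; word edge.
From /u/ at 12 leftward: 11 /ʊ/ → [+ATR]; 10 /ɔ/ → [+ATR]; 9 /ɔ/ → [+ATR]; 8 /u/ is itself a trigger — this domain ends here.

2 3 5 6 8 9 10 11 12 13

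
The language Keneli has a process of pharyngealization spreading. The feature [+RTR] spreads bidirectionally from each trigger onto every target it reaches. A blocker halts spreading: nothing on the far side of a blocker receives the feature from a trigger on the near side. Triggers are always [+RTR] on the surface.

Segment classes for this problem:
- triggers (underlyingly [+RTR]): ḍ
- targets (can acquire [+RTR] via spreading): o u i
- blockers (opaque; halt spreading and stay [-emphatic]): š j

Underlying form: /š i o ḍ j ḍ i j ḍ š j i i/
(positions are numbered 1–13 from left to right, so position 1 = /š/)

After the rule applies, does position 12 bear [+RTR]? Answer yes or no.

From /ḍ/ at 4 rightward: 5 /j/ blocks.
From /ḍ/ at 4 leftward: 3 /o/ → [+RTR]; 2 /i/ → [+RTR]; 1 /š/ blocks.
From /ḍ/ at 6 rightward: 7 /i/ → [+RTR]; 8 /j/ blocks.
From /ḍ/ at 6 leftward: 5 /j/ blocks.
From /ḍ/ at 9 rightward: 10 /š/ blocks.
From /ḍ/ at 9 leftward: 8 /j/ blocks.
Targets with no active source: positions 12 13 stay [-emphatic].
[+RTR] positions on the surface: 2 3 4 6 7 9.

no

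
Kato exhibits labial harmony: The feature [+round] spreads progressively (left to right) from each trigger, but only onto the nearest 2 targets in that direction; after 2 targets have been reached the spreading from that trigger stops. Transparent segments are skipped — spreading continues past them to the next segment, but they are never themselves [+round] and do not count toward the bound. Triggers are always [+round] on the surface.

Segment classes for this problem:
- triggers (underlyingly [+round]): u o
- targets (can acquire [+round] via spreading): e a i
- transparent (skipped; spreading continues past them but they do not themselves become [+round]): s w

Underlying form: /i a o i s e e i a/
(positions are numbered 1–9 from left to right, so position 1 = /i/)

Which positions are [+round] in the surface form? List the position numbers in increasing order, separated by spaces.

3 4 6

From /o/ at 3 rightward: 4 /i/ → [+round]; 5 /s/ transparent; 6 /e/ → [+round]; bound reached.
Targets with no active source: positions 1 2 7 8 9 stay [-round].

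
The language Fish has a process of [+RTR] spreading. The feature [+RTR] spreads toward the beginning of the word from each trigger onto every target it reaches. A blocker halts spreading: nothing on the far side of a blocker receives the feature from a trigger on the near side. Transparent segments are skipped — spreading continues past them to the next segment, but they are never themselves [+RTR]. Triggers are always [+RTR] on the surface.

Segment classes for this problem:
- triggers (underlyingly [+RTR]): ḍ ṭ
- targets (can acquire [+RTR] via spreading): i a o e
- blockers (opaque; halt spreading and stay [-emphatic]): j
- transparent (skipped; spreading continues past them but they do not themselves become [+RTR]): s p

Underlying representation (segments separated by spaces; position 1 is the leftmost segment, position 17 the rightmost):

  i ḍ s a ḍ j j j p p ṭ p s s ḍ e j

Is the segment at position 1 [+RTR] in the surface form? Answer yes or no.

yes

From /ḍ/ at 2 leftward: 1 /i/ → [+RTR]; word edge.
From /ḍ/ at 5 leftward: 4 /a/ → [+RTR]; 3 /s/ transparent; 2 /ḍ/ is itself a trigger — this domain ends here.
From /ṭ/ at 11 leftward: 10 /p/ transparent; 9 /p/ transparent; 8 /j/ blocks.
From /ḍ/ at 15 leftward: 14 /s/ transparent; 13 /s/ transparent; 12 /p/ transparent; 11 /ṭ/ is itself a trigger — this domain ends here.
Target with no active source: position 16 stays [-emphatic].
[+RTR] positions on the surface: 1 2 4 5 11 15.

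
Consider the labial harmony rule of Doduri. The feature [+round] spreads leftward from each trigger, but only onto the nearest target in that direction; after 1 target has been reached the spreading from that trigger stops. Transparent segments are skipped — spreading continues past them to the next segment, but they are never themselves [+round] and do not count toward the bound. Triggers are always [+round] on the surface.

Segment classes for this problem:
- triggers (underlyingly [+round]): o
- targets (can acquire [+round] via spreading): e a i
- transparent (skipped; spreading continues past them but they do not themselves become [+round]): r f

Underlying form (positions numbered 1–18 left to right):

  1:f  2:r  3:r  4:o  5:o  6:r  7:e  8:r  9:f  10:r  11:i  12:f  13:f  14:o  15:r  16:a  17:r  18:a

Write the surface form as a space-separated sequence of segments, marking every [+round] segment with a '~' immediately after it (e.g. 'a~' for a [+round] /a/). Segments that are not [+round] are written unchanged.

From /o/ at 4 leftward: 3 /r/ transparent; 2 /r/ transparent; 1 /f/ transparent; word edge.
From /o/ at 5 leftward: 4 /o/ is itself a trigger — this domain ends here.
From /o/ at 14 leftward: 13 /f/ transparent; 12 /f/ transparent; 11 /i/ → [+round]; bound reached.
Targets with no active source: positions 7 16 18 stay [-round].
[+round] positions on the surface: 4 5 11 14.

f r r o~ o~ r e r f r i~ f f o~ r a r a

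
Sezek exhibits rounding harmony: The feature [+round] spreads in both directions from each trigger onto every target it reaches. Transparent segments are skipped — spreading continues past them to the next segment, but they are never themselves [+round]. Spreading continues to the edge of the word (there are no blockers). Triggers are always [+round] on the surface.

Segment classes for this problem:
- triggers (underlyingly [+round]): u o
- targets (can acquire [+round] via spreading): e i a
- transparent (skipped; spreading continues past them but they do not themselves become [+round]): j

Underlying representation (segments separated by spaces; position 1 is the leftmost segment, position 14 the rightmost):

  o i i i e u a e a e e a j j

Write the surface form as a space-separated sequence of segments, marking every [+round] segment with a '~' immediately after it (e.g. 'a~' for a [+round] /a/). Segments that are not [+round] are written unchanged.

o~ i~ i~ i~ e~ u~ a~ e~ a~ e~ e~ a~ j j

From /o/ at 1 rightward: 2 /i/ → [+round]; 3 /i/ → [+round]; 4 /i/ → [+round]; 5 /e/ → [+round]; 6 /u/ is itself a trigger — this domain ends here.
From /o/ at 1 leftward: word edge.
From /u/ at 6 rightward: 7 /a/ → [+round]; 8 /e/ → [+round]; 9 /a/ → [+round]; 10 /e/ → [+round]; 11 /e/ → [+round]; 12 /a/ → [+round]; 13 /j/ transparent; 14 /j/ transparent; word edge.
From /u/ at 6 leftward: 5 /e/ → [+round]; 4 /i/ → [+round]; 3 /i/ → [+round]; 2 /i/ → [+round]; 1 /o/ is itself a trigger — this domain ends here.
[+round] positions on the surface: 1 2 3 4 5 6 7 8 9 10 11 12.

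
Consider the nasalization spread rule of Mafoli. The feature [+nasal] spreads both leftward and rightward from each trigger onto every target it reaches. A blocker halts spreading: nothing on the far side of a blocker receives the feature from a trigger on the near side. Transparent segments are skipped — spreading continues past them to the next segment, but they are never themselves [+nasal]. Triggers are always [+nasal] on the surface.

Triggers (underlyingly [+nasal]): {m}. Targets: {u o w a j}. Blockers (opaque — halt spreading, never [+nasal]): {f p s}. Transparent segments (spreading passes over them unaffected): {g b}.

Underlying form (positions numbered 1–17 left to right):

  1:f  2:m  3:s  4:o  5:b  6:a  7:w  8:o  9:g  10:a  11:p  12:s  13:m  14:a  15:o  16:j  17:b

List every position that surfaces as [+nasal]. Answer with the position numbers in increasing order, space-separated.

2 13 14 15 16

From /m/ at 2 rightward: 3 /s/ blocks.
From /m/ at 2 leftward: 1 /f/ blocks.
From /m/ at 13 rightward: 14 /a/ → [+nasal]; 15 /o/ → [+nasal]; 16 /j/ → [+nasal]; 17 /b/ transparent; word edge.
From /m/ at 13 leftward: 12 /s/ blocks.
Targets with no active source: positions 4 6 7 8 10 stay [-nasal].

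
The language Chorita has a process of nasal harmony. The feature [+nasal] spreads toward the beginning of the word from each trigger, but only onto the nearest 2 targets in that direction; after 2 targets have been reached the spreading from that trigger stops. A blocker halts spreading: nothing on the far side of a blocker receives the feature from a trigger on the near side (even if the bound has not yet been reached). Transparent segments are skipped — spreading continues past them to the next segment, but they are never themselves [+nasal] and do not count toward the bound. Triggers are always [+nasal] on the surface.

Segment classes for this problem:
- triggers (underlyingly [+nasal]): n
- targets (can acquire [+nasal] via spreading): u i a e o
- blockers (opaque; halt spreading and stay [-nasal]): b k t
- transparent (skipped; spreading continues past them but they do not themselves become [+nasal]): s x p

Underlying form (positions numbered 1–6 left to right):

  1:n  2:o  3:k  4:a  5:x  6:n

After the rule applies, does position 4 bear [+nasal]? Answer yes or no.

yes

From /n/ at 1 leftward: word edge.
From /n/ at 6 leftward: 5 /x/ transparent; 4 /a/ → [+nasal]; 3 /k/ blocks.
Target with no active source: position 2 stays [-nasal].
[+nasal] positions on the surface: 1 4 6.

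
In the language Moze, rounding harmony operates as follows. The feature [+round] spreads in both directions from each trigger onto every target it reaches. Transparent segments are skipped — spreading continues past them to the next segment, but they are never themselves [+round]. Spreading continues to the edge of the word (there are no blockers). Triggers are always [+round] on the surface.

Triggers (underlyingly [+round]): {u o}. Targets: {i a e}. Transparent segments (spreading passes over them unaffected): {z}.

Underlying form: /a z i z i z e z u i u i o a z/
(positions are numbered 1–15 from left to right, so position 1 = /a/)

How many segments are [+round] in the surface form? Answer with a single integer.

From /u/ at 9 rightward: 10 /i/ → [+round]; 11 /u/ is itself a trigger — this domain ends here.
From /u/ at 9 leftward: 8 /z/ transparent; 7 /e/ → [+round]; 6 /z/ transparent; 5 /i/ → [+round]; 4 /z/ transparent; 3 /i/ → [+round]; 2 /z/ transparent; 1 /a/ → [+round]; word edge.
From /u/ at 11 rightward: 12 /i/ → [+round]; 13 /o/ is itself a trigger — this domain ends here.
From /u/ at 11 leftward: 10 /i/ → [+round]; 9 /u/ is itself a trigger — this domain ends here.
From /o/ at 13 rightward: 14 /a/ → [+round]; 15 /z/ transparent; word edge.
From /o/ at 13 leftward: 12 /i/ → [+round]; 11 /u/ is itself a trigger — this domain ends here.
[+round] positions on the surface: 1 3 5 7 9 10 11 12 13 14.

10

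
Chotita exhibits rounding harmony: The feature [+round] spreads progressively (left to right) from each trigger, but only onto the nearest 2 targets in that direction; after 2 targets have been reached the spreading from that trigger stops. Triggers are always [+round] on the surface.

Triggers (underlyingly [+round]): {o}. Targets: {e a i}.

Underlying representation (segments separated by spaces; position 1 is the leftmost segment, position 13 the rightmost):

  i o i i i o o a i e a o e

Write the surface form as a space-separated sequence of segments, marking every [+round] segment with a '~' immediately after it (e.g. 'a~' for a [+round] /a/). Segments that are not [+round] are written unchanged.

i o~ i~ i~ i o~ o~ a~ i~ e a o~ e~

From /o/ at 2 rightward: 3 /i/ → [+round]; 4 /i/ → [+round]; bound reached.
From /o/ at 6 rightward: 7 /o/ is itself a trigger — this domain ends here.
From /o/ at 7 rightward: 8 /a/ → [+round]; 9 /i/ → [+round]; bound reached.
From /o/ at 12 rightward: 13 /e/ → [+round]; word edge.
Targets with no active source: positions 1 5 10 11 stay [-round].
[+round] positions on the surface: 2 3 4 6 7 8 9 12 13.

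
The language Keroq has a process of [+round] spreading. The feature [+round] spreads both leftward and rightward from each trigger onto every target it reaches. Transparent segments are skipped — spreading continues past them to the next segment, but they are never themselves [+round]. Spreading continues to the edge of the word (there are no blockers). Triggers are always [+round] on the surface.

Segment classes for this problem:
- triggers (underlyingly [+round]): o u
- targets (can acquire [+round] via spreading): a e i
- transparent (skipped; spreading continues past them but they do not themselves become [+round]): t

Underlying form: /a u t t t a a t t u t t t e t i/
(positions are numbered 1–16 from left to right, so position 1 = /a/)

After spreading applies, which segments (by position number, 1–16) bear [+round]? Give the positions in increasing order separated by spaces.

1 2 6 7 10 14 16

From /u/ at 2 rightward: 3 /t/ transparent; 4 /t/ transparent; 5 /t/ transparent; 6 /a/ → [+round]; 7 /a/ → [+round]; 8 /t/ transparent; 9 /t/ transparent; 10 /u/ is itself a trigger — this domain ends here.
From /u/ at 2 leftward: 1 /a/ → [+round]; word edge.
From /u/ at 10 rightward: 11 /t/ transparent; 12 /t/ transparent; 13 /t/ transparent; 14 /e/ → [+round]; 15 /t/ transparent; 16 /i/ → [+round]; word edge.
From /u/ at 10 leftward: 9 /t/ transparent; 8 /t/ transparent; 7 /a/ → [+round]; 6 /a/ → [+round]; 5 /t/ transparent; 4 /t/ transparent; 3 /t/ transparent; 2 /u/ is itself a trigger — this domain ends here.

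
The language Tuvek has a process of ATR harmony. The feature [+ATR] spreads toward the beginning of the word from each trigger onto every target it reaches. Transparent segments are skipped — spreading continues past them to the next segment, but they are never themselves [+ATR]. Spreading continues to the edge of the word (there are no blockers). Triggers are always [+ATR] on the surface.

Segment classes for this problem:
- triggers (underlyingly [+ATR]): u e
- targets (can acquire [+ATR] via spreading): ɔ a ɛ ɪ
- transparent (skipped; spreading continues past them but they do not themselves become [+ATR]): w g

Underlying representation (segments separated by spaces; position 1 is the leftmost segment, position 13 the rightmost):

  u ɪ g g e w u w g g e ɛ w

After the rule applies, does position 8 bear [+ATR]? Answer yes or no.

From /u/ at 1 leftward: word edge.
From /e/ at 5 leftward: 4 /g/ transparent; 3 /g/ transparent; 2 /ɪ/ → [+ATR]; 1 /u/ is itself a trigger — this domain ends here.
From /u/ at 7 leftward: 6 /w/ transparent; 5 /e/ is itself a trigger — this domain ends here.
From /e/ at 11 leftward: 10 /g/ transparent; 9 /g/ transparent; 8 /w/ transparent; 7 /u/ is itself a trigger — this domain ends here.
Target with no active source: position 12 stays [-ATR].
[+ATR] positions on the surface: 1 2 5 7 11.

no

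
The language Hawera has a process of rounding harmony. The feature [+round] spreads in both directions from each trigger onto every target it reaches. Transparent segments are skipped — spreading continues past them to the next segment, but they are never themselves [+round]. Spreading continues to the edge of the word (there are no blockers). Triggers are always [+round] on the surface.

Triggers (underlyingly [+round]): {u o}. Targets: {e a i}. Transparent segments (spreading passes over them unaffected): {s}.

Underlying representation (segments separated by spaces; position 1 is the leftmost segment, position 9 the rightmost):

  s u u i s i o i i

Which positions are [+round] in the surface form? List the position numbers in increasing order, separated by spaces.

2 3 4 6 7 8 9

From /u/ at 2 rightward: 3 /u/ is itself a trigger — this domain ends here.
From /u/ at 2 leftward: 1 /s/ transparent; word edge.
From /u/ at 3 rightward: 4 /i/ → [+round]; 5 /s/ transparent; 6 /i/ → [+round]; 7 /o/ is itself a trigger — this domain ends here.
From /u/ at 3 leftward: 2 /u/ is itself a trigger — this domain ends here.
From /o/ at 7 rightward: 8 /i/ → [+round]; 9 /i/ → [+round]; word edge.
From /o/ at 7 leftward: 6 /i/ → [+round]; 5 /s/ transparent; 4 /i/ → [+round]; 3 /u/ is itself a trigger — this domain ends here.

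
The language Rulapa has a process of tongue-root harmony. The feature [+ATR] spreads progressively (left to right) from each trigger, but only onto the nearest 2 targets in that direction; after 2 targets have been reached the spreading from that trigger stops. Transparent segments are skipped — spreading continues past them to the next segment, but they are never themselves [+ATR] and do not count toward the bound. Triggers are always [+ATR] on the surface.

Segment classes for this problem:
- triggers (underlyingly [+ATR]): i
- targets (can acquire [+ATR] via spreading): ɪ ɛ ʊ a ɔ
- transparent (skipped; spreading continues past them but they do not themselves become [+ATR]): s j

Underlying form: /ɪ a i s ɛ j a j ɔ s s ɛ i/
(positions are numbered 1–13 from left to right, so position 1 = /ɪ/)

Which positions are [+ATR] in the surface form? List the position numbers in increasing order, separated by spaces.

From /i/ at 3 rightward: 4 /s/ transparent; 5 /ɛ/ → [+ATR]; 6 /j/ transparent; 7 /a/ → [+ATR]; bound reached.
From /i/ at 13 rightward: word edge.
Targets with no active source: positions 1 2 9 12 stay [-ATR].

3 5 7 13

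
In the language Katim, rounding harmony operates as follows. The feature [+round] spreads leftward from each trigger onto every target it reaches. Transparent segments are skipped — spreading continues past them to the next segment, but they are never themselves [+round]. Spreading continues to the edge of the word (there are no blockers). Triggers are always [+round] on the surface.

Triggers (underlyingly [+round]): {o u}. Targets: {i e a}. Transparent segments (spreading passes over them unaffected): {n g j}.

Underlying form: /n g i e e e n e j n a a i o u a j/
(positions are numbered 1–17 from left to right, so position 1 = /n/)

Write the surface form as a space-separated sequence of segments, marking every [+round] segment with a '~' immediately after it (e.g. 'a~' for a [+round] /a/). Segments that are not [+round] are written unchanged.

n g i~ e~ e~ e~ n e~ j n a~ a~ i~ o~ u~ a j

From /o/ at 14 leftward: 13 /i/ → [+round]; 12 /a/ → [+round]; 11 /a/ → [+round]; 10 /n/ transparent; 9 /j/ transparent; 8 /e/ → [+round]; 7 /n/ transparent; 6 /e/ → [+round]; 5 /e/ → [+round]; 4 /e/ → [+round]; 3 /i/ → [+round]; 2 /g/ transparent; 1 /n/ transparent; word edge.
From /u/ at 15 leftward: 14 /o/ is itself a trigger — this domain ends here.
Target with no active source: position 16 stays [-round].
[+round] positions on the surface: 3 4 5 6 8 11 12 13 14 15.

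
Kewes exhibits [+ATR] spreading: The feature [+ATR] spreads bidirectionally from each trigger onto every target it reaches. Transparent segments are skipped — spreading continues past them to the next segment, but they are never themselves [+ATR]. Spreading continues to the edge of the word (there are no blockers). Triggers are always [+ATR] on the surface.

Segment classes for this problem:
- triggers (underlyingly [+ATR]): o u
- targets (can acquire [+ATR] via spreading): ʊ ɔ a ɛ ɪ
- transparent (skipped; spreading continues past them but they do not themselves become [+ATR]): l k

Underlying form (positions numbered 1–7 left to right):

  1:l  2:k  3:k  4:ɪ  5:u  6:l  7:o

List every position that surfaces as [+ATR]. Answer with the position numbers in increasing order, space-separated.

From /u/ at 5 rightward: 6 /l/ transparent; 7 /o/ is itself a trigger — this domain ends here.
From /u/ at 5 leftward: 4 /ɪ/ → [+ATR]; 3 /k/ transparent; 2 /k/ transparent; 1 /l/ transparent; word edge.
From /o/ at 7 rightward: word edge.
From /o/ at 7 leftward: 6 /l/ transparent; 5 /u/ is itself a trigger — this domain ends here.

4 5 7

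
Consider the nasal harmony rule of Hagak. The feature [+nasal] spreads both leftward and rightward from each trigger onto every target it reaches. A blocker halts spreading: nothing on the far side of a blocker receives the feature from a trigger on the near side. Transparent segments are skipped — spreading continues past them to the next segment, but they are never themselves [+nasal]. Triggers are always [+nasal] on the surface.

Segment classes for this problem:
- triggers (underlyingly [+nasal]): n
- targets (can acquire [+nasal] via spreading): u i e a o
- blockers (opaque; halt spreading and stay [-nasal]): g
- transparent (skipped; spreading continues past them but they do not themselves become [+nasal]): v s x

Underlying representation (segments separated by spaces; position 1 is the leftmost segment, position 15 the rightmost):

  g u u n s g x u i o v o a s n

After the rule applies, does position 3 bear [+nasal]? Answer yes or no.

yes

From /n/ at 4 rightward: 5 /s/ transparent; 6 /g/ blocks.
From /n/ at 4 leftward: 3 /u/ → [+nasal]; 2 /u/ → [+nasal]; 1 /g/ blocks.
From /n/ at 15 rightward: word edge.
From /n/ at 15 leftward: 14 /s/ transparent; 13 /a/ → [+nasal]; 12 /o/ → [+nasal]; 11 /v/ transparent; 10 /o/ → [+nasal]; 9 /i/ → [+nasal]; 8 /u/ → [+nasal]; 7 /x/ transparent; 6 /g/ blocks.
[+nasal] positions on the surface: 2 3 4 8 9 10 12 13 15.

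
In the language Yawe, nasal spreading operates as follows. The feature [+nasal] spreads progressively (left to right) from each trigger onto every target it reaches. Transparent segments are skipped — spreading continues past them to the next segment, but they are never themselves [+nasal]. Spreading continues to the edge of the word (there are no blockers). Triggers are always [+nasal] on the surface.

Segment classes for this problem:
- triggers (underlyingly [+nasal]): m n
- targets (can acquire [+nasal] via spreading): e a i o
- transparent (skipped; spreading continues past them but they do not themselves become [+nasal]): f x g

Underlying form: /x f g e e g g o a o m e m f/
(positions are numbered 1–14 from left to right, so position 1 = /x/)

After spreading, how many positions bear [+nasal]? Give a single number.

From /m/ at 11 rightward: 12 /e/ → [+nasal]; 13 /m/ is itself a trigger — this domain ends here.
From /m/ at 13 rightward: 14 /f/ transparent; word edge.
Targets with no active source: positions 4 5 8 9 10 stay [-nasal].
[+nasal] positions on the surface: 11 12 13.

3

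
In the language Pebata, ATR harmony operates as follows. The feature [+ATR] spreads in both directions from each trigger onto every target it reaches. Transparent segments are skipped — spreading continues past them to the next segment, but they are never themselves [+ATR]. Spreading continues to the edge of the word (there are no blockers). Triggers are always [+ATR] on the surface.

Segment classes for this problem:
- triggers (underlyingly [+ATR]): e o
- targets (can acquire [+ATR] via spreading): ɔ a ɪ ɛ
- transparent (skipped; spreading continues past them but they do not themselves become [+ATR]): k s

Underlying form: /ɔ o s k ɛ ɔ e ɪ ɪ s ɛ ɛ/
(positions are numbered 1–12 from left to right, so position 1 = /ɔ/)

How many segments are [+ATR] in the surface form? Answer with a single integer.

From /o/ at 2 rightward: 3 /s/ transparent; 4 /k/ transparent; 5 /ɛ/ → [+ATR]; 6 /ɔ/ → [+ATR]; 7 /e/ is itself a trigger — this domain ends here.
From /o/ at 2 leftward: 1 /ɔ/ → [+ATR]; word edge.
From /e/ at 7 rightward: 8 /ɪ/ → [+ATR]; 9 /ɪ/ → [+ATR]; 10 /s/ transparent; 11 /ɛ/ → [+ATR]; 12 /ɛ/ → [+ATR]; word edge.
From /e/ at 7 leftward: 6 /ɔ/ → [+ATR]; 5 /ɛ/ → [+ATR]; 4 /k/ transparent; 3 /s/ transparent; 2 /o/ is itself a trigger — this domain ends here.
[+ATR] positions on the surface: 1 2 5 6 7 8 9 11 12.

9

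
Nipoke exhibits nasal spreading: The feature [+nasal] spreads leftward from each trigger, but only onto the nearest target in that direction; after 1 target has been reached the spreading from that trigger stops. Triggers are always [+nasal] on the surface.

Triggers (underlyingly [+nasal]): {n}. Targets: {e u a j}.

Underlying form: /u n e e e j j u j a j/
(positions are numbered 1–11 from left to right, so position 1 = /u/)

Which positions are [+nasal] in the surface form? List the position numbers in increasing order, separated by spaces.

From /n/ at 2 leftward: 1 /u/ → [+nasal]; bound reached.
Targets with no active source: positions 3 4 5 6 7 8 9 10 11 stay [-nasal].

1 2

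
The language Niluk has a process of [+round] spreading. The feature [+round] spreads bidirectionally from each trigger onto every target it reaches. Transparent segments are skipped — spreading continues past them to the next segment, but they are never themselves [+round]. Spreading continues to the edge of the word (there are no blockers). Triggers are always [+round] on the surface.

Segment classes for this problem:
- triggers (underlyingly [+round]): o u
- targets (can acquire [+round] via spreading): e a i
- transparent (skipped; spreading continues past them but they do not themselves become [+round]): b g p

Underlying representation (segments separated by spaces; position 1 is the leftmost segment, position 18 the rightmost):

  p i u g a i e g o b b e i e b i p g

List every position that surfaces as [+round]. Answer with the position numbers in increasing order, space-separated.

From /u/ at 3 rightward: 4 /g/ transparent; 5 /a/ → [+round]; 6 /i/ → [+round]; 7 /e/ → [+round]; 8 /g/ transparent; 9 /o/ is itself a trigger — this domain ends here.
From /u/ at 3 leftward: 2 /i/ → [+round]; 1 /p/ transparent; word edge.
From /o/ at 9 rightward: 10 /b/ transparent; 11 /b/ transparent; 12 /e/ → [+round]; 13 /i/ → [+round]; 14 /e/ → [+round]; 15 /b/ transparent; 16 /i/ → [+round]; 17 /p/ transparent; 18 /g/ transparent; word edge.
From /o/ at 9 leftward: 8 /g/ transparent; 7 /e/ → [+round]; 6 /i/ → [+round]; 5 /a/ → [+round]; 4 /g/ transparent; 3 /u/ is itself a trigger — this domain ends here.

2 3 5 6 7 9 12 13 14 16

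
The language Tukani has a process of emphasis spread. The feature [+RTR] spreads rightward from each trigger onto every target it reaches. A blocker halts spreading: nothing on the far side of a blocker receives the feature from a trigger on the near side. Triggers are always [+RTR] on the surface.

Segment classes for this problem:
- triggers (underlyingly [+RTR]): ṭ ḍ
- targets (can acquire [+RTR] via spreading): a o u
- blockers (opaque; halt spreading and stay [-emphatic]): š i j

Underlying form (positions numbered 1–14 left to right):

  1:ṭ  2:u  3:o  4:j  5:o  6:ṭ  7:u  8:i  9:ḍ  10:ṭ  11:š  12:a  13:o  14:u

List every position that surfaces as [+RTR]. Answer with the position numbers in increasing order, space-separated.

1 2 3 6 7 9 10

From /ṭ/ at 1 rightward: 2 /u/ → [+RTR]; 3 /o/ → [+RTR]; 4 /j/ blocks.
From /ṭ/ at 6 rightward: 7 /u/ → [+RTR]; 8 /i/ blocks.
From /ḍ/ at 9 rightward: 10 /ṭ/ is itself a trigger — this domain ends here.
From /ṭ/ at 10 rightward: 11 /š/ blocks.
Targets with no active source: positions 5 12 13 14 stay [-emphatic].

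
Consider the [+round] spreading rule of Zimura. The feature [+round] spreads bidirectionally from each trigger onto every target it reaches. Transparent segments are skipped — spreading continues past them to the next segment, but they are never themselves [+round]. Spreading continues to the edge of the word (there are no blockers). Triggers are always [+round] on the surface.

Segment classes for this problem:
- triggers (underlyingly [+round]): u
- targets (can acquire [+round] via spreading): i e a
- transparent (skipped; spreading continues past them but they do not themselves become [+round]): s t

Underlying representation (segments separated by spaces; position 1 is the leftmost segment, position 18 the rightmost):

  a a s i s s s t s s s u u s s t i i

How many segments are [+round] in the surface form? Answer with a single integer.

From /u/ at 12 rightward: 13 /u/ is itself a trigger — this domain ends here.
From /u/ at 12 leftward: 11 /s/ transparent; 10 /s/ transparent; 9 /s/ transparent; 8 /t/ transparent; 7 /s/ transparent; 6 /s/ transparent; 5 /s/ transparent; 4 /i/ → [+round]; 3 /s/ transparent; 2 /a/ → [+round]; 1 /a/ → [+round]; word edge.
From /u/ at 13 rightward: 14 /s/ transparent; 15 /s/ transparent; 16 /t/ transparent; 17 /i/ → [+round]; 18 /i/ → [+round]; word edge.
From /u/ at 13 leftward: 12 /u/ is itself a trigger — this domain ends here.
[+round] positions on the surface: 1 2 4 12 13 17 18.

7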